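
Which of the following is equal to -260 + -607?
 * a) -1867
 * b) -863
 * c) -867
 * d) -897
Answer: c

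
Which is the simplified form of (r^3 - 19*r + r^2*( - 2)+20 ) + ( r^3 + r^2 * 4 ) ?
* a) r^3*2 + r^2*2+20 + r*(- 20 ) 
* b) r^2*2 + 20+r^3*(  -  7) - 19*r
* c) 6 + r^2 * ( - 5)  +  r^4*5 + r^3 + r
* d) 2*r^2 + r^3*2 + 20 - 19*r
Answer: d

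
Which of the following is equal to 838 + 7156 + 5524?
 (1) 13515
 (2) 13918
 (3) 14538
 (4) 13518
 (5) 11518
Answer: 4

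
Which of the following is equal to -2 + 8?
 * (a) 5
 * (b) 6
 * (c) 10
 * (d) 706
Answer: b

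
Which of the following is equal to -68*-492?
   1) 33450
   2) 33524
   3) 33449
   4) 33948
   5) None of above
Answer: 5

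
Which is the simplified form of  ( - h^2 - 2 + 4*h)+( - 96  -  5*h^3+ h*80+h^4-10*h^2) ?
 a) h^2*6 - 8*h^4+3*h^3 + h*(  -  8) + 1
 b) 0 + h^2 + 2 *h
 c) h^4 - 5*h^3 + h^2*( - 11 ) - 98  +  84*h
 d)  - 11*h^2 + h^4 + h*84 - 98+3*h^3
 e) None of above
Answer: c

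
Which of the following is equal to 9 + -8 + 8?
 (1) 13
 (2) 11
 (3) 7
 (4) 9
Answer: 4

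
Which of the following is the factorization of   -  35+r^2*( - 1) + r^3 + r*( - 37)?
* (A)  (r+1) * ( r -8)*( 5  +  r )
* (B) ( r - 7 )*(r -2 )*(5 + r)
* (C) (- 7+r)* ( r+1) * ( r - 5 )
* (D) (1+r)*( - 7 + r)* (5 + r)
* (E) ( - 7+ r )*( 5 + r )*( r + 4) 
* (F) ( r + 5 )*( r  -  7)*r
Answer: D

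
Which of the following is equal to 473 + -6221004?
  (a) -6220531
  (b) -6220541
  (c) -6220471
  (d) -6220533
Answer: a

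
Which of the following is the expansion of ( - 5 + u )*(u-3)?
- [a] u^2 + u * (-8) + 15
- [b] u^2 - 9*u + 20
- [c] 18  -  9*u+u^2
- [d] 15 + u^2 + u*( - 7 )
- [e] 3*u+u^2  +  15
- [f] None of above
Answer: a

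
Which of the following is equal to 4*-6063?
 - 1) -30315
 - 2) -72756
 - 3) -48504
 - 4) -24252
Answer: 4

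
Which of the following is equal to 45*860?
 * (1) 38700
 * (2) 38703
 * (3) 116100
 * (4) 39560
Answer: 1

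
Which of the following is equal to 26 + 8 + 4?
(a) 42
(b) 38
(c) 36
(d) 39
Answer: b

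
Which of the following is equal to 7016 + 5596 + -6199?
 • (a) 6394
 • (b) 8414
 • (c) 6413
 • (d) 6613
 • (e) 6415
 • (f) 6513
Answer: c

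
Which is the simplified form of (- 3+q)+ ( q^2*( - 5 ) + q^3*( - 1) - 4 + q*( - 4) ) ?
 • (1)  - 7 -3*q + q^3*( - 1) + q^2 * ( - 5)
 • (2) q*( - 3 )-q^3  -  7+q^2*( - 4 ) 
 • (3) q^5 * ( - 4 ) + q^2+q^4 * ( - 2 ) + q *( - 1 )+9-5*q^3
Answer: 1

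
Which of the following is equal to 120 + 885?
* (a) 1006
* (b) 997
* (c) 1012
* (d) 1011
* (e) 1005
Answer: e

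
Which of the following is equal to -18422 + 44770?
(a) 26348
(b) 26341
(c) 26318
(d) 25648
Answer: a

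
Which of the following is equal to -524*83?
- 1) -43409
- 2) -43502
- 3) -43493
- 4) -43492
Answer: 4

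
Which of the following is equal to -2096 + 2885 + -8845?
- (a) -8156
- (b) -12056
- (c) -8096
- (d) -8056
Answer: d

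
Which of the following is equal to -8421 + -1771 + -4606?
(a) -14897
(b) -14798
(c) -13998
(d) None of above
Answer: b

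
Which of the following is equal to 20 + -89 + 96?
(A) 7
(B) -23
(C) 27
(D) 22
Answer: C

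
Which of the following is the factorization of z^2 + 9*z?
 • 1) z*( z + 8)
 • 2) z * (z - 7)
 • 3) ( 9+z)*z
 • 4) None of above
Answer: 3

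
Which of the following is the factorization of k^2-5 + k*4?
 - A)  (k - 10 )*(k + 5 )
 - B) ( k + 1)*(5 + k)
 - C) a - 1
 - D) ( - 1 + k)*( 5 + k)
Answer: D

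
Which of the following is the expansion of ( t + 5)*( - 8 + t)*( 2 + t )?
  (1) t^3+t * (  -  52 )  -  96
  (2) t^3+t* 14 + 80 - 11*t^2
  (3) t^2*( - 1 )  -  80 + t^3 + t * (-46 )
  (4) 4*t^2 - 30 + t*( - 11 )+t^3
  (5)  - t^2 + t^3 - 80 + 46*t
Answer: 3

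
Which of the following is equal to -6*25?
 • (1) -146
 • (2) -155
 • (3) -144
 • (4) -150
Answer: 4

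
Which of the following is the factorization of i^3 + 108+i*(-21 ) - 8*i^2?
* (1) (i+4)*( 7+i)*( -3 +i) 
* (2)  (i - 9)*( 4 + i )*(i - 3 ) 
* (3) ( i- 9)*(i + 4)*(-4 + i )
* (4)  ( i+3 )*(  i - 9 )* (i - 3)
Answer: 2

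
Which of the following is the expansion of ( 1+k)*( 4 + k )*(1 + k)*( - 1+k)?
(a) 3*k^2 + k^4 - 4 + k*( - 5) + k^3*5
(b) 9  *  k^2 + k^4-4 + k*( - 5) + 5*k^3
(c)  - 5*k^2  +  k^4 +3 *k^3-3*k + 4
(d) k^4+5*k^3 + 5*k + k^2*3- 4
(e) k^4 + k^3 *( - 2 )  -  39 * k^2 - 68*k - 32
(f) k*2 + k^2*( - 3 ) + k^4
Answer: a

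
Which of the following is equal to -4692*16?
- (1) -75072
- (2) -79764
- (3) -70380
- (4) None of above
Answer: 1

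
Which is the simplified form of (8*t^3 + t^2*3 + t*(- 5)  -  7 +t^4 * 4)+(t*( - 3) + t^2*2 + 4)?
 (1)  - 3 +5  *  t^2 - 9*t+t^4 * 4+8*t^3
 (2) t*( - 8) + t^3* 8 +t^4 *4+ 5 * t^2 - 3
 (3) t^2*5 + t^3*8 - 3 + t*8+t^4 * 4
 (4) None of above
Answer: 2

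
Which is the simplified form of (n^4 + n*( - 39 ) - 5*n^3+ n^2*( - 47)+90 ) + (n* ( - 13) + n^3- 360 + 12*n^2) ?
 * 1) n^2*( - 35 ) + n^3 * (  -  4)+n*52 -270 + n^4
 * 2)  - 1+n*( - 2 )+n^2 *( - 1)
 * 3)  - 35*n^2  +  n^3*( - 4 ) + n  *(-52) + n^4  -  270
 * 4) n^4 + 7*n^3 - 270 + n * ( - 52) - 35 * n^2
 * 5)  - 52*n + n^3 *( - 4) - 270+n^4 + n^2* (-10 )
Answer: 3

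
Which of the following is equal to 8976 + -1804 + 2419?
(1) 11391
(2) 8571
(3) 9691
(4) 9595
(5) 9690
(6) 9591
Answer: 6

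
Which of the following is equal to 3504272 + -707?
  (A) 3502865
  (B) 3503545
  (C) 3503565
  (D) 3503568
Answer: C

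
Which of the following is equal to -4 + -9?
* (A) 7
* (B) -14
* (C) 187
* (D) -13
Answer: D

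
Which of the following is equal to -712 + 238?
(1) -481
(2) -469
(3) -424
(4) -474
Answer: 4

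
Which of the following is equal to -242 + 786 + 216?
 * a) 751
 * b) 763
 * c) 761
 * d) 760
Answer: d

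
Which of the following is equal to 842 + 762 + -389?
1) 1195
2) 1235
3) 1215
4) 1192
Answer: 3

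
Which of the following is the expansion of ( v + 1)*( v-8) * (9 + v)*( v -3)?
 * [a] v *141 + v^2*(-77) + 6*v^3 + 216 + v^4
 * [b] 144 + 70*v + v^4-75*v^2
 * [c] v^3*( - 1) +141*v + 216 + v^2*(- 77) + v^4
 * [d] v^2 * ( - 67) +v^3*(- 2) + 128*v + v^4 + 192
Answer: c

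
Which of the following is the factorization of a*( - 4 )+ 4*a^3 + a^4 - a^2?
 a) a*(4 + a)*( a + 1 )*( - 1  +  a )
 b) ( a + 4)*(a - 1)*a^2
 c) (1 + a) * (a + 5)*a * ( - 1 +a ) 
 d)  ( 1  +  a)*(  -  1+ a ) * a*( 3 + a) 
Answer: a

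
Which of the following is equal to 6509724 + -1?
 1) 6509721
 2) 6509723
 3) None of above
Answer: 2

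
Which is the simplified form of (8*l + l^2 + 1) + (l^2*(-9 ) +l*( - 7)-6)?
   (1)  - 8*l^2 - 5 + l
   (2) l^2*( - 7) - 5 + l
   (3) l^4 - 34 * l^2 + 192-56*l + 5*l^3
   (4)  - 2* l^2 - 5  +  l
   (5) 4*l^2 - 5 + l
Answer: 1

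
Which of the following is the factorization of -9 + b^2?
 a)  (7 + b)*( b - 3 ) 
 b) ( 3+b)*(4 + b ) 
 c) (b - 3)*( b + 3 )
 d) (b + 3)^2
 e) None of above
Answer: c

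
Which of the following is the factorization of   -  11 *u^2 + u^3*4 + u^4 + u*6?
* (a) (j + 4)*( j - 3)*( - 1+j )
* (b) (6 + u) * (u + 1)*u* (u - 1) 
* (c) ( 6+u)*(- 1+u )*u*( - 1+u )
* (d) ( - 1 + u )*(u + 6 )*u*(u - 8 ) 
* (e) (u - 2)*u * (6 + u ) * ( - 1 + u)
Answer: c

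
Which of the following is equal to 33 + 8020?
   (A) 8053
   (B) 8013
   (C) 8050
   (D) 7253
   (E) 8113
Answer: A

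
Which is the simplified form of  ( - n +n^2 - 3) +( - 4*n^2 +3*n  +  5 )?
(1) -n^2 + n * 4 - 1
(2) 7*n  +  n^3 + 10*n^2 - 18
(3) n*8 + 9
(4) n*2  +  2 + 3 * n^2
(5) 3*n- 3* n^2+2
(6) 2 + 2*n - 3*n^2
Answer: 6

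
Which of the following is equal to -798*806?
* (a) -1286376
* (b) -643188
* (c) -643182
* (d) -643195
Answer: b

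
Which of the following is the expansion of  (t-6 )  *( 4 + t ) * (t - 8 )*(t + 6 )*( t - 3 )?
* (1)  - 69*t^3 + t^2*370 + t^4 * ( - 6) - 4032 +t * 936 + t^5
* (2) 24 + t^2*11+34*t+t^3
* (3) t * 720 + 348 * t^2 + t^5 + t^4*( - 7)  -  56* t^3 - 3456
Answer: 3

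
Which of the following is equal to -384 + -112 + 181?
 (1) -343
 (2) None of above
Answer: 2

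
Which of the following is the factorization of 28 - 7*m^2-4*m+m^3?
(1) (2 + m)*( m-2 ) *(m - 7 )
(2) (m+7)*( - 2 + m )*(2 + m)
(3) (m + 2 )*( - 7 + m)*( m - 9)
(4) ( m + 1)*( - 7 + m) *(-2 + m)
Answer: 1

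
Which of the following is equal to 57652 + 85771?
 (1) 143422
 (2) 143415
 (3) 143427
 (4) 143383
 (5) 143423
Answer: 5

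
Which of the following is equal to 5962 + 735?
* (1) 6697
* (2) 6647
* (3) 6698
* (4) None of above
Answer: 1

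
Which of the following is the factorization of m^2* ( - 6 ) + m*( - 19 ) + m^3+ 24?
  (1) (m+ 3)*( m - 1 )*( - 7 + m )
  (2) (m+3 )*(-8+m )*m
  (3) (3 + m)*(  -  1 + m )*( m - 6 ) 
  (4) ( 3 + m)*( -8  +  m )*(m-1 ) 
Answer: 4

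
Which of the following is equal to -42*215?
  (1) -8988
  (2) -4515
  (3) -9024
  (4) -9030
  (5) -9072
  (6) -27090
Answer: 4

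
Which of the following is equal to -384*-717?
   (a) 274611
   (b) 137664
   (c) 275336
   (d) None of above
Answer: d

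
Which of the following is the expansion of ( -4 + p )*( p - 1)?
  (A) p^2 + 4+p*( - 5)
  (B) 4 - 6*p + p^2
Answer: A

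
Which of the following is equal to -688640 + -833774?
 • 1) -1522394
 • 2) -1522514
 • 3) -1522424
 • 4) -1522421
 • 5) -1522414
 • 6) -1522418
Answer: 5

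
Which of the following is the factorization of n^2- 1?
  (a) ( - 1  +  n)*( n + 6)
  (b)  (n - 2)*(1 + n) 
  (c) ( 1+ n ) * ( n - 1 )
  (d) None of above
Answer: c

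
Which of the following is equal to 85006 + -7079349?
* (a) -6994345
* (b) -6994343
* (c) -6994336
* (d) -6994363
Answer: b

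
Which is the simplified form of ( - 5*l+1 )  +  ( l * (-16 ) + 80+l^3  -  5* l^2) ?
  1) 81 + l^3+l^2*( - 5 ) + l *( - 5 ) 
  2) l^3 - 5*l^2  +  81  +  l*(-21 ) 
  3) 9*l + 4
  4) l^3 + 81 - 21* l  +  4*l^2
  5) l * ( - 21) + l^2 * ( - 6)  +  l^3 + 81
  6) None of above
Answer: 2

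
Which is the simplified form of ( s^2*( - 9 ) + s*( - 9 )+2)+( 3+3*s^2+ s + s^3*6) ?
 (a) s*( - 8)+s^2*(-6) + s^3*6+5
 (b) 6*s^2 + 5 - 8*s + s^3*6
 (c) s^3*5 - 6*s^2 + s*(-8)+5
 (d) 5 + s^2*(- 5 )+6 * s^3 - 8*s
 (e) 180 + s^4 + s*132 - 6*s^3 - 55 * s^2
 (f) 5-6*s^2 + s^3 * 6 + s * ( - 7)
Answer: a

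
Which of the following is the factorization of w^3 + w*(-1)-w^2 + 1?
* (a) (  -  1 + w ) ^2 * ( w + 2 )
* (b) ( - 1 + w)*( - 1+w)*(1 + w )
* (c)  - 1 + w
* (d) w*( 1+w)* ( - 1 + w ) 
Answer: b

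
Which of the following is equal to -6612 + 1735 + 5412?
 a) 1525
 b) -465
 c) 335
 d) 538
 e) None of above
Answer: e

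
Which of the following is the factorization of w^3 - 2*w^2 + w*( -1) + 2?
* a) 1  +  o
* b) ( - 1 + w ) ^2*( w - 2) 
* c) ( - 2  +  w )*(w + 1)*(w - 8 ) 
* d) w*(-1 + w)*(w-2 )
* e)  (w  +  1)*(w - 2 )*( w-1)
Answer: e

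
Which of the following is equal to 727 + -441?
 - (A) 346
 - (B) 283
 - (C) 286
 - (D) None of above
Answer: C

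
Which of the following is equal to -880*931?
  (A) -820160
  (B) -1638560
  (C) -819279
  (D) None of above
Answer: D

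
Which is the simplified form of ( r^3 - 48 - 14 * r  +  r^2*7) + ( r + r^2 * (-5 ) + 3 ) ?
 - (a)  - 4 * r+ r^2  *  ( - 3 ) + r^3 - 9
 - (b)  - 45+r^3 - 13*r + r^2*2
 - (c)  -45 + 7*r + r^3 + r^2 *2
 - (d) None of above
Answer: b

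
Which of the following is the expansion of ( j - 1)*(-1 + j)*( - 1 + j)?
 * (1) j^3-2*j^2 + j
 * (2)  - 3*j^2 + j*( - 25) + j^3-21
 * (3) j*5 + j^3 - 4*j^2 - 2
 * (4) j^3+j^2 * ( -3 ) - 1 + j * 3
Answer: 4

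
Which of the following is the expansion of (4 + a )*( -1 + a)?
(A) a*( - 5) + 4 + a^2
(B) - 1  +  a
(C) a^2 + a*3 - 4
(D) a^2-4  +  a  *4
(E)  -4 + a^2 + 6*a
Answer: C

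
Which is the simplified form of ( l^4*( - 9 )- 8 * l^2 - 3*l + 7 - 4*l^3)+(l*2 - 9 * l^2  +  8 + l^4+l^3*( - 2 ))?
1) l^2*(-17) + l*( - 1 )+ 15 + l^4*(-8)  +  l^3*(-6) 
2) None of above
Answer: 1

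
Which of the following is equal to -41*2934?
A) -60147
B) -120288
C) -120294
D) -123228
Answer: C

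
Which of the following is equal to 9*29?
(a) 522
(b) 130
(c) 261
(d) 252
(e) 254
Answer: c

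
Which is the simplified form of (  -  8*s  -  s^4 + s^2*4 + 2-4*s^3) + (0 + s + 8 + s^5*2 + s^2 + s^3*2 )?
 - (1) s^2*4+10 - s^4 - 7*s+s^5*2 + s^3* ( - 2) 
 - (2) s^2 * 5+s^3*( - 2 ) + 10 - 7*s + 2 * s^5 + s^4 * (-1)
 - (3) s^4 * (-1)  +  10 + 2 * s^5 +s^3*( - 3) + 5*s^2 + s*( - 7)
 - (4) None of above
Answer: 2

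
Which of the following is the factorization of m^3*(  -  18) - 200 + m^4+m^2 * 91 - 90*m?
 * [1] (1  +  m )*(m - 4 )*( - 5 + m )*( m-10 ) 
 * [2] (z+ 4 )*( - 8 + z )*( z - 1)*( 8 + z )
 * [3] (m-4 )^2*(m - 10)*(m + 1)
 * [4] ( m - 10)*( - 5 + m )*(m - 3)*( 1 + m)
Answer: 1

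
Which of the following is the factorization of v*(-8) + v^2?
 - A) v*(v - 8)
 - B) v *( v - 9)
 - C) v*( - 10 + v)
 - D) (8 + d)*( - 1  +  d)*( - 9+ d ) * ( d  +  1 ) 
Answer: A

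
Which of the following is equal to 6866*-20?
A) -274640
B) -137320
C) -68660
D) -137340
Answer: B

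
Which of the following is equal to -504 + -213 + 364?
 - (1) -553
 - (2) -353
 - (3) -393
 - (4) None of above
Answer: 2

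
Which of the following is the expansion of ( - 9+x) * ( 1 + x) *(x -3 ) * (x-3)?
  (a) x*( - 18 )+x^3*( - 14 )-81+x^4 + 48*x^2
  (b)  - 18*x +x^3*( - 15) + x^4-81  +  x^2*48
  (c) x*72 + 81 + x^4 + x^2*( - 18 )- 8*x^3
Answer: a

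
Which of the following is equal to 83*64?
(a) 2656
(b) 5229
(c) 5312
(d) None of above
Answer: c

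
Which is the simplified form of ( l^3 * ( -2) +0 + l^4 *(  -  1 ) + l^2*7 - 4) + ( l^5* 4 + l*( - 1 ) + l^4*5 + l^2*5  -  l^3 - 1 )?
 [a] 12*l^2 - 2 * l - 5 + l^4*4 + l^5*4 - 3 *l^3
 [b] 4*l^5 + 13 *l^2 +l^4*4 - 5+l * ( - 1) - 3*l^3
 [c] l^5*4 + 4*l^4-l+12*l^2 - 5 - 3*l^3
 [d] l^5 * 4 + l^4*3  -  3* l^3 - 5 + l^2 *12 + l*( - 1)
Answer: c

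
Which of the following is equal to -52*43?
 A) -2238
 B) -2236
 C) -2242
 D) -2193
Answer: B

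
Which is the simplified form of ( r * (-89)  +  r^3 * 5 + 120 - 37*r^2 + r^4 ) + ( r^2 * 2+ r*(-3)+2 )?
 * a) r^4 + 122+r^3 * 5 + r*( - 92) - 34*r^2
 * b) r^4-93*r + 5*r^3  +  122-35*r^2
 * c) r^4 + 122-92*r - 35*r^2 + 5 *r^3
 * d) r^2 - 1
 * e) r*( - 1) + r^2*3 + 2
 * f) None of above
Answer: c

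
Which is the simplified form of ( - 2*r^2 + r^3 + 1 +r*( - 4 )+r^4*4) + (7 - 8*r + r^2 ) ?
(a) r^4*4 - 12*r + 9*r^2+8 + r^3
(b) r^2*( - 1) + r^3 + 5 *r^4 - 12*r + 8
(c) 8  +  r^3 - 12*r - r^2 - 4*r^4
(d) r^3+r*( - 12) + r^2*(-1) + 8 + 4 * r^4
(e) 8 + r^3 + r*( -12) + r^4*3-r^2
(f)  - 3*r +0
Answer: d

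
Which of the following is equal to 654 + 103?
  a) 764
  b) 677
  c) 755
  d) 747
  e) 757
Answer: e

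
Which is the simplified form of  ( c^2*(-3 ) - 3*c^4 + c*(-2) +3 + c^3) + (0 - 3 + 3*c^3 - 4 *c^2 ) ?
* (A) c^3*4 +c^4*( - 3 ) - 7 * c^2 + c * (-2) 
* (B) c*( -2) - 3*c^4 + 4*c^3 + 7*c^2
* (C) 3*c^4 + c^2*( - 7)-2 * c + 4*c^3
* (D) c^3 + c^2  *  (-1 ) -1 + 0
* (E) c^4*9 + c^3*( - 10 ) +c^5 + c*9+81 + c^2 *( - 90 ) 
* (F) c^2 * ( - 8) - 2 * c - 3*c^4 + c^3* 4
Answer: A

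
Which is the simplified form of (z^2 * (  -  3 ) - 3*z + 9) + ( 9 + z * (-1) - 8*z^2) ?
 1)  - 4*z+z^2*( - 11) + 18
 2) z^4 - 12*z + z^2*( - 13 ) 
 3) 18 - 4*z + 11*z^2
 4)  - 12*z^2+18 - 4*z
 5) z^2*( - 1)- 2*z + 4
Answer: 1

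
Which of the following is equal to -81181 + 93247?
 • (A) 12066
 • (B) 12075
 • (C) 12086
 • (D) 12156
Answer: A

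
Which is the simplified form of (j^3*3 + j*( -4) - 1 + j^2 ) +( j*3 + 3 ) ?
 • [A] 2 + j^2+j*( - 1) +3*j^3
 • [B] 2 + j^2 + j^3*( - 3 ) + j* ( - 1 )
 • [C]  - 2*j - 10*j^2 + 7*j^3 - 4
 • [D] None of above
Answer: A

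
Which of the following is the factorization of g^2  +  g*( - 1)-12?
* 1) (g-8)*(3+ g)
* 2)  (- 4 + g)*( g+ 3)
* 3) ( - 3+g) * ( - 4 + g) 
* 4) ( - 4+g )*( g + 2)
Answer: 2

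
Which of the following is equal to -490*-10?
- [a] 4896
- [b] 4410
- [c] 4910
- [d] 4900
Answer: d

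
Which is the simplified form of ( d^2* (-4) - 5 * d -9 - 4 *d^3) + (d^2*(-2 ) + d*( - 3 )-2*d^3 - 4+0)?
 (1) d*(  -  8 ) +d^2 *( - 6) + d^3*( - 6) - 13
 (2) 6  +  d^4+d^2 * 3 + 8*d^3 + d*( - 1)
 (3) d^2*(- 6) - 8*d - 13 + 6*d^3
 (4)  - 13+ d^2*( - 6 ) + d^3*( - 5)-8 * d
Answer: 1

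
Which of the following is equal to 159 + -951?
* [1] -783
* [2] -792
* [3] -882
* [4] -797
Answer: 2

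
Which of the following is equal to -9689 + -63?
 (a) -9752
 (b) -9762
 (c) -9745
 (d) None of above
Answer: a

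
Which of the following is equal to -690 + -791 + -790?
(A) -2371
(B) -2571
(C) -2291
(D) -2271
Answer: D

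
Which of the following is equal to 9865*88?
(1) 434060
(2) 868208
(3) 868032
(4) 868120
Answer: 4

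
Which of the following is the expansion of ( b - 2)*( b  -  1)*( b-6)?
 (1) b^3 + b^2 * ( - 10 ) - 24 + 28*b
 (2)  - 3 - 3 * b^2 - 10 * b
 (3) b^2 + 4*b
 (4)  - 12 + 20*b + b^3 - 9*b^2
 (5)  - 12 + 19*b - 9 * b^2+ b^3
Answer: 4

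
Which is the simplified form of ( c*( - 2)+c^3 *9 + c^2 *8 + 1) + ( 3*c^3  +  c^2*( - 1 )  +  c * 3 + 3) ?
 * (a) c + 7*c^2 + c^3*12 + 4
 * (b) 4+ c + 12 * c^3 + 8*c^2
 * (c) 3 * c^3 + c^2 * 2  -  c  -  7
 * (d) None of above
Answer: a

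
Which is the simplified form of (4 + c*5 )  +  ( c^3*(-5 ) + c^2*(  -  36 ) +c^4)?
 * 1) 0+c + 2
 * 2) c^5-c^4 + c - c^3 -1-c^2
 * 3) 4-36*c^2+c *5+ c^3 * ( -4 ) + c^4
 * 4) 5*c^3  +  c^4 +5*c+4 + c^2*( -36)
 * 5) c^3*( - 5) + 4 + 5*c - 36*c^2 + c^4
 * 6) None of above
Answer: 5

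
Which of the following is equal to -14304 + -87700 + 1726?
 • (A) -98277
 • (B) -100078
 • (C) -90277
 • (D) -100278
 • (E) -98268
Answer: D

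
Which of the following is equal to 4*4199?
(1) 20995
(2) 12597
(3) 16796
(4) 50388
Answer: 3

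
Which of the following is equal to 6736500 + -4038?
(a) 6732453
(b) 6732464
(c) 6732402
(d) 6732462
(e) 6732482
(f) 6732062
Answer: d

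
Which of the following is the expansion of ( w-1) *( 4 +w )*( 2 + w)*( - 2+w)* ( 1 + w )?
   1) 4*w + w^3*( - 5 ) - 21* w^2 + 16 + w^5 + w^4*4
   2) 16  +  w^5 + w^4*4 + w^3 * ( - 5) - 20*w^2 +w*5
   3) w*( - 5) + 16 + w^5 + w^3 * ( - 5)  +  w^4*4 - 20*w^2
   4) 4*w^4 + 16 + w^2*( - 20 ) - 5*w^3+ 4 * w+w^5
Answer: 4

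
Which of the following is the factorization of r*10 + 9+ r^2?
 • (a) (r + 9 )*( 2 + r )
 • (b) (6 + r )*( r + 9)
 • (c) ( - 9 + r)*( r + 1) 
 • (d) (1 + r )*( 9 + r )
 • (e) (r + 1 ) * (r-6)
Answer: d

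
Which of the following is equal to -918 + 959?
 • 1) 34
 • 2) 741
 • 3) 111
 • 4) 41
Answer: 4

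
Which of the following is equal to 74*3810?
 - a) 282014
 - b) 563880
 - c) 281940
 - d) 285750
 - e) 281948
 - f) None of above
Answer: c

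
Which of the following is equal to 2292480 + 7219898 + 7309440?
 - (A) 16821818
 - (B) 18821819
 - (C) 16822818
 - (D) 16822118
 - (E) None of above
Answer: A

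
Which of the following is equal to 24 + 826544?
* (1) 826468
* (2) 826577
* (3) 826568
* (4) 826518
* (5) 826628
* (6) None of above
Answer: 3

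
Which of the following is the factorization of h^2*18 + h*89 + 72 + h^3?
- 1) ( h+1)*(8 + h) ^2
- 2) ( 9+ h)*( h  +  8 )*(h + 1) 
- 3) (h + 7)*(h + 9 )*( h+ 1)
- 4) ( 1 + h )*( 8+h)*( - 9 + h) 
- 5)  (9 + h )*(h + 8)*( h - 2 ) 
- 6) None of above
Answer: 2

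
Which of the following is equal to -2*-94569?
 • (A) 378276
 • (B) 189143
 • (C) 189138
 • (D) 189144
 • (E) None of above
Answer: C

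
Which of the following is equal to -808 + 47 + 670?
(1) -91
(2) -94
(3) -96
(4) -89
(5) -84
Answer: 1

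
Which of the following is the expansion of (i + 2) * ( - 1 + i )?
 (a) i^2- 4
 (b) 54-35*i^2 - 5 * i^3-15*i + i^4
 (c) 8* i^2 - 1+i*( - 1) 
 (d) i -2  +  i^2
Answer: d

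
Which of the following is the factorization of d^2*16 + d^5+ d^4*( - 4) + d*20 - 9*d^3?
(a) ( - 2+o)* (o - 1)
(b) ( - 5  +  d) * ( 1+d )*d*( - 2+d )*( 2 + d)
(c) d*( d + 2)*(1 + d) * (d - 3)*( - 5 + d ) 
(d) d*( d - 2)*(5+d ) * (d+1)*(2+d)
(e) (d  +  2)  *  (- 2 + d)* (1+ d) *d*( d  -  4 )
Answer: b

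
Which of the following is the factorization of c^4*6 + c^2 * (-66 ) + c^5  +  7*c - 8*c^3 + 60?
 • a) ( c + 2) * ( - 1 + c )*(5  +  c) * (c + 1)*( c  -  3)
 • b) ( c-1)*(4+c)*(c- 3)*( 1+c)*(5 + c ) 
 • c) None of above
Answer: b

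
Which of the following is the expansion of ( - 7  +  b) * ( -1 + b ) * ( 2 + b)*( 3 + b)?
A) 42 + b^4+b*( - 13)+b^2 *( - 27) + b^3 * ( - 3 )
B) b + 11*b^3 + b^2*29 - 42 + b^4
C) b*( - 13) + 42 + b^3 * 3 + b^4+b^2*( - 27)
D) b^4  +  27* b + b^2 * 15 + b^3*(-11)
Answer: A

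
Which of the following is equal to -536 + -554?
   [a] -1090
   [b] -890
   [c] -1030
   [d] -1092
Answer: a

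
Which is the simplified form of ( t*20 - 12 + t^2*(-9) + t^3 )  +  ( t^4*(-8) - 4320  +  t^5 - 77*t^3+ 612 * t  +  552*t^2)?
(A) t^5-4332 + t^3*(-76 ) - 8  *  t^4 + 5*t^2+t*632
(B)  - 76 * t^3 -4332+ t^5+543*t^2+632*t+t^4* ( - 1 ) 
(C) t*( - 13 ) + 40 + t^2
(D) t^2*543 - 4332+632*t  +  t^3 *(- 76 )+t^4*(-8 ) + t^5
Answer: D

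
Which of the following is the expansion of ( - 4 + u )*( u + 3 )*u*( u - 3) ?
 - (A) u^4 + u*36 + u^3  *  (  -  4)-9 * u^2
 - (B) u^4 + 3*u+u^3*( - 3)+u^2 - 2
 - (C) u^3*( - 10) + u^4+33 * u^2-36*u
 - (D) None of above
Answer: A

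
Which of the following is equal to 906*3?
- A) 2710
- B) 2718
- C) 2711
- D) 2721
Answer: B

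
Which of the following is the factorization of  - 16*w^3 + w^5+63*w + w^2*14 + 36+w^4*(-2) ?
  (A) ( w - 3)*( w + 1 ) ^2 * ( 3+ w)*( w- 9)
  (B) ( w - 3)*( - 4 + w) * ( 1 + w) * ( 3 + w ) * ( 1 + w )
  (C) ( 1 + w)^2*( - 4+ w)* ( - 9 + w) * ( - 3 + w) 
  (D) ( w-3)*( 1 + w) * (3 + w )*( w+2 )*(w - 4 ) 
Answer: B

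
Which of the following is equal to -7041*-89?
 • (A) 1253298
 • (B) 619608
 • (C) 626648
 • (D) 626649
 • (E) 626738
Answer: D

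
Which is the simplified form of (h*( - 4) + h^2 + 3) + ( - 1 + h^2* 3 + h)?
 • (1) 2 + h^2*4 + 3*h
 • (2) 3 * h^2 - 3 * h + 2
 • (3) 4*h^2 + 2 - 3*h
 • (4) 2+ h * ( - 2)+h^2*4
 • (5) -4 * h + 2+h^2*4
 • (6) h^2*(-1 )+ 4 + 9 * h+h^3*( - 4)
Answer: 3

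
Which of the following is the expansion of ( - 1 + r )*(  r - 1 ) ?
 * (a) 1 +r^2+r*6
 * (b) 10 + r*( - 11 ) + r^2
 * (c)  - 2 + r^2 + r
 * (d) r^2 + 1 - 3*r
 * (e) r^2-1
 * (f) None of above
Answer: f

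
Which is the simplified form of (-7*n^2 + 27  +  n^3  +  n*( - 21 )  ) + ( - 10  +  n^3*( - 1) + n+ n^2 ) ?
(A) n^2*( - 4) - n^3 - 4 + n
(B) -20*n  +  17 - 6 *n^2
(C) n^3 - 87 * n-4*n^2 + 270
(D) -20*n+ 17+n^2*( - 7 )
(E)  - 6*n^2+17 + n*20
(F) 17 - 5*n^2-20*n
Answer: B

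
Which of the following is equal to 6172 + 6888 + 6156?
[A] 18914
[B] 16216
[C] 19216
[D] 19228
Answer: C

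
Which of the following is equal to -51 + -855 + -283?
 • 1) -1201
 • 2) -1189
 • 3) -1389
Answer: 2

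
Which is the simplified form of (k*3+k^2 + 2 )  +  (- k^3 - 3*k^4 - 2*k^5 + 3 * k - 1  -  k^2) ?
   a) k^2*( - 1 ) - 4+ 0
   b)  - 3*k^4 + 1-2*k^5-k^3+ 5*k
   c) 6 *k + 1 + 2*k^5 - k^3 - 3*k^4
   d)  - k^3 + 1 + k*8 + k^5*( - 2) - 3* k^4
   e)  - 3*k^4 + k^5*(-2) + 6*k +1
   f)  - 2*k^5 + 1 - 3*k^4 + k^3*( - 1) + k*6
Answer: f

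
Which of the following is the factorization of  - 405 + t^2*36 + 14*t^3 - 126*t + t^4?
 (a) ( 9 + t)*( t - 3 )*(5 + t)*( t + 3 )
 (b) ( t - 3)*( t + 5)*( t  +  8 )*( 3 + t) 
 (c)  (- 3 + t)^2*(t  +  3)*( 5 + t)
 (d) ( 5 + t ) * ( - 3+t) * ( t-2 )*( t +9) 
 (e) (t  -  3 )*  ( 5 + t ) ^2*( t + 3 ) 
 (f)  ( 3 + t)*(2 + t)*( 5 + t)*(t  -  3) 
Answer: a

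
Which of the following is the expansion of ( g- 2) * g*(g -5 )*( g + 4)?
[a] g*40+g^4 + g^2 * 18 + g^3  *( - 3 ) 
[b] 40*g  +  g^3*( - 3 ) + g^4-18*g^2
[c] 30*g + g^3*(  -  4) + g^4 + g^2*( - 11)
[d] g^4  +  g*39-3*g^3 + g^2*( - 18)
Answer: b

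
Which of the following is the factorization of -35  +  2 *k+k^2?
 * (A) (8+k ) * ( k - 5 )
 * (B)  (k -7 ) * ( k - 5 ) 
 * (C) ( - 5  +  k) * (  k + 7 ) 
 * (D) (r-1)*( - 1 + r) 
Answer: C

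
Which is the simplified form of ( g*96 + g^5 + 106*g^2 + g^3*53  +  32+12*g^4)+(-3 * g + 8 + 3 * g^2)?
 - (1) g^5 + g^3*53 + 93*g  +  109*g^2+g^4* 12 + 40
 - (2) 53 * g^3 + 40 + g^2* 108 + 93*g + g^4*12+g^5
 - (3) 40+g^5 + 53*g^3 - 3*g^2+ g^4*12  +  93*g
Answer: 1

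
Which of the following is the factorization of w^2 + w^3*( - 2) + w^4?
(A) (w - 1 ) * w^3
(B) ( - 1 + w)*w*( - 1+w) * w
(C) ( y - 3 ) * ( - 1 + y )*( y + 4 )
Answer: B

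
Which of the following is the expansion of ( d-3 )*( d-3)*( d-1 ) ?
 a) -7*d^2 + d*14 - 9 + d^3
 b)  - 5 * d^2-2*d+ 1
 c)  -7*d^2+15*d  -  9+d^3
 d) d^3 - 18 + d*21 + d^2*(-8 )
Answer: c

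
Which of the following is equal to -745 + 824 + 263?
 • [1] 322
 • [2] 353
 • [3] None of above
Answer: 3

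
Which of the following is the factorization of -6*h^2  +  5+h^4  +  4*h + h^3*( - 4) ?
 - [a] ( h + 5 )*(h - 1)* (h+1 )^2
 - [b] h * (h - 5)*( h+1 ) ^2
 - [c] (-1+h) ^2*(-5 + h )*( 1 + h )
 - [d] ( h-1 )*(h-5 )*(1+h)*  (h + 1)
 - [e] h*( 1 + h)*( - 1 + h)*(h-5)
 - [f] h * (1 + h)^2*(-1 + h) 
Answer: d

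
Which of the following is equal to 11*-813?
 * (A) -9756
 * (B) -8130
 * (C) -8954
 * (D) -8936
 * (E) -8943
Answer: E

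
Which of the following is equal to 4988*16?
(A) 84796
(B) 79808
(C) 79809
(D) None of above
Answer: B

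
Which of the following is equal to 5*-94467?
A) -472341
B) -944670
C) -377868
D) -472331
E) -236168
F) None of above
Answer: F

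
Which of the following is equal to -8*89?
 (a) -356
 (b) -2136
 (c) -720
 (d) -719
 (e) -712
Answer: e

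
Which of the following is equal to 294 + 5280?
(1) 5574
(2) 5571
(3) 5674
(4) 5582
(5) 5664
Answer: 1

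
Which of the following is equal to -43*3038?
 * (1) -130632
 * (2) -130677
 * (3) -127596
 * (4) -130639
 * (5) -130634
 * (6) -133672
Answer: 5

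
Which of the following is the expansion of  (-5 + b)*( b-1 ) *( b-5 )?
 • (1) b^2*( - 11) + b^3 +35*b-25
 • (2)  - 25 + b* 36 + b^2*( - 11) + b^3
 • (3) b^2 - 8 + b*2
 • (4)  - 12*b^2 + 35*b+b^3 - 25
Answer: 1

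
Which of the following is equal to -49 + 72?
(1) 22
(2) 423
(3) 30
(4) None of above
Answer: 4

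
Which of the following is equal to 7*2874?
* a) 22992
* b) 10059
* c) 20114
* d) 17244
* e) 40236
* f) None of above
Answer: f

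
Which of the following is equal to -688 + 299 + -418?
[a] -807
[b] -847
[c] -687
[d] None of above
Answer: a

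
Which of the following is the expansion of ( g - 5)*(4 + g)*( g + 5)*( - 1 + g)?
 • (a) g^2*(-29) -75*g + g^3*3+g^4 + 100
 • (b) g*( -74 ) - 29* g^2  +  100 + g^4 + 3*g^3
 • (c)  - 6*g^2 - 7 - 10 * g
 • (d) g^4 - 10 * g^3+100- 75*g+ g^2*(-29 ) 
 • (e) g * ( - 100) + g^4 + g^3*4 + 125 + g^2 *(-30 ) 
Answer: a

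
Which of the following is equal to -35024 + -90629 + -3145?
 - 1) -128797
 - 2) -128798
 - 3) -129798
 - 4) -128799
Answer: 2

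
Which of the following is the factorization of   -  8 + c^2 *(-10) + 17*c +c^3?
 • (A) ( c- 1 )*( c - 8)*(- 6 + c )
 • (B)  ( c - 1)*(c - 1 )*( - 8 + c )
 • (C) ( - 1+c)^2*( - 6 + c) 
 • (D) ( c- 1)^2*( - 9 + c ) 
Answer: B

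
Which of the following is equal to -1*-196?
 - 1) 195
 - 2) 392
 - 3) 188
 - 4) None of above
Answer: 4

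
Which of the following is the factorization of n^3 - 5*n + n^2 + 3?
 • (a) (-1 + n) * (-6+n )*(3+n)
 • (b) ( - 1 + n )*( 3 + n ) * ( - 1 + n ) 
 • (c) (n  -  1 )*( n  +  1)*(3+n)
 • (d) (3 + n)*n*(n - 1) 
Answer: b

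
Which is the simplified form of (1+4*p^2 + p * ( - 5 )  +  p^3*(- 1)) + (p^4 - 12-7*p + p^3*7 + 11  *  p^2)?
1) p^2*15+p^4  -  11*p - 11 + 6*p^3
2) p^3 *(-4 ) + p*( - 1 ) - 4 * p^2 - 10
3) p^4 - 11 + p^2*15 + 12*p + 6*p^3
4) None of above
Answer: 4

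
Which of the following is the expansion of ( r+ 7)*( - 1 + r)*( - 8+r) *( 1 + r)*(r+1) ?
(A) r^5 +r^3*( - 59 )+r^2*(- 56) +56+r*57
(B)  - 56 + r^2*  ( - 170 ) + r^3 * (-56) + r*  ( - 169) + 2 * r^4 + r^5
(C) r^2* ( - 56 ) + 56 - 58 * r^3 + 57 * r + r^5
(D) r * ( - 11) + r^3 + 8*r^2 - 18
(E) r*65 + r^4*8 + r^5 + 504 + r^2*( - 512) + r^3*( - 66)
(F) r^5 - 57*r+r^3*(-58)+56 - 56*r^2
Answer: C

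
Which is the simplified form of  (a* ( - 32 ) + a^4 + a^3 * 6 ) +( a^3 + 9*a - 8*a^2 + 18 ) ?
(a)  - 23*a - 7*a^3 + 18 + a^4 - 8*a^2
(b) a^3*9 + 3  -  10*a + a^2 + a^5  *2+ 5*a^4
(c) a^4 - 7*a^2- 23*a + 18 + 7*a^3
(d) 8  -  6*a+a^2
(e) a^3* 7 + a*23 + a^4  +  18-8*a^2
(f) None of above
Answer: f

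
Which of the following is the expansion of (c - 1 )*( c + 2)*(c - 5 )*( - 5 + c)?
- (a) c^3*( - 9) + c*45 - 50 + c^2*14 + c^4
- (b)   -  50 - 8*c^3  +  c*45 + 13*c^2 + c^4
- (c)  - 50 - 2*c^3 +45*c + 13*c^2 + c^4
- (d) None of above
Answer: d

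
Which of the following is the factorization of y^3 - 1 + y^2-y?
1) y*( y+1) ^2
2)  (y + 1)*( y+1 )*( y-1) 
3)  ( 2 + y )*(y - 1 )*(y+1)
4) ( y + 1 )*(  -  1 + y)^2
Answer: 2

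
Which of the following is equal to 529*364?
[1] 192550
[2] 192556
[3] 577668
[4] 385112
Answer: 2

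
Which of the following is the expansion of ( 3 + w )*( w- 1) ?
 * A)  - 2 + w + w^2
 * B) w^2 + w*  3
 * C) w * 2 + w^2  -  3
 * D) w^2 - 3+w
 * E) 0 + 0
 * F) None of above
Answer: C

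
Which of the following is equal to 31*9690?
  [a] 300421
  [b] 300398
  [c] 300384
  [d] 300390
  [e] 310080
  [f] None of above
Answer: d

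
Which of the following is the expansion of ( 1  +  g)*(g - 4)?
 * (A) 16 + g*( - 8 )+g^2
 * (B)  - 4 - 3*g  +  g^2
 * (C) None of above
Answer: B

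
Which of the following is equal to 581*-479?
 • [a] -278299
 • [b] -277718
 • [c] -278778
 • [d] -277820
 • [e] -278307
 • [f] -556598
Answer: a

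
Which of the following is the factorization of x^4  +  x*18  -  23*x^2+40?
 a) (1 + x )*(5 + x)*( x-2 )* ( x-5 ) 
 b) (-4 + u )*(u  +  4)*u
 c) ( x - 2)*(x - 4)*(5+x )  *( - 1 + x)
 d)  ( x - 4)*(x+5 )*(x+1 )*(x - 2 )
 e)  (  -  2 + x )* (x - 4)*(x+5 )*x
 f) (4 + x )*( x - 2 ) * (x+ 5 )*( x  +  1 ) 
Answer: d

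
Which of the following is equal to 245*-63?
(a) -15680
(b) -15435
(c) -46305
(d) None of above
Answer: b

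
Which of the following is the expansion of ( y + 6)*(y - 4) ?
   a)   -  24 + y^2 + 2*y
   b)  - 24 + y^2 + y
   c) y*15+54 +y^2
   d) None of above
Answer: a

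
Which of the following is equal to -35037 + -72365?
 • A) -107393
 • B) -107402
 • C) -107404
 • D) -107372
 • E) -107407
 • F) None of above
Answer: B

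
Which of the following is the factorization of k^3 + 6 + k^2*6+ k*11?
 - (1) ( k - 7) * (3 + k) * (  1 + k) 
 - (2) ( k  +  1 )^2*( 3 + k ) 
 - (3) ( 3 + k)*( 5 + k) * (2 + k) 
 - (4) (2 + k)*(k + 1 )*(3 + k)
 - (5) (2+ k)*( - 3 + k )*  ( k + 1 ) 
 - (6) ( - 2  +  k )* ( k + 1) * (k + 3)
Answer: 4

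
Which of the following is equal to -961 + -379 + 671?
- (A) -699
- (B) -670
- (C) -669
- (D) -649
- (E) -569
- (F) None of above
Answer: C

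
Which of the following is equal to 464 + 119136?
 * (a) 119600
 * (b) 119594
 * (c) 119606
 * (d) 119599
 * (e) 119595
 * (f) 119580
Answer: a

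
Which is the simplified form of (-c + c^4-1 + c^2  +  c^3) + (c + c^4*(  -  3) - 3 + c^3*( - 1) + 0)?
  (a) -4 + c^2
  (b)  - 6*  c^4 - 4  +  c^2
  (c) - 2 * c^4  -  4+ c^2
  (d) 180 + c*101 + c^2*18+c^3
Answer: c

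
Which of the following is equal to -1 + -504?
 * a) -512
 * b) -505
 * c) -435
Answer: b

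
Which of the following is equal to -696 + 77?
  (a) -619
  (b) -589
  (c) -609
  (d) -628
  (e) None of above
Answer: a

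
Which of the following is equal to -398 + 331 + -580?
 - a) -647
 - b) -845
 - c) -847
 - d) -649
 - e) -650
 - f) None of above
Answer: a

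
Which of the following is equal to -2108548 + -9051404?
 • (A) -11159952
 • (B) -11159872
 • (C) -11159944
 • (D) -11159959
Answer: A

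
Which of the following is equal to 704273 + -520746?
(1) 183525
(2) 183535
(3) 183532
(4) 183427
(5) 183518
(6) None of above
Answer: 6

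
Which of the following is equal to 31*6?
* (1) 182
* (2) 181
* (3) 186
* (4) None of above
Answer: 3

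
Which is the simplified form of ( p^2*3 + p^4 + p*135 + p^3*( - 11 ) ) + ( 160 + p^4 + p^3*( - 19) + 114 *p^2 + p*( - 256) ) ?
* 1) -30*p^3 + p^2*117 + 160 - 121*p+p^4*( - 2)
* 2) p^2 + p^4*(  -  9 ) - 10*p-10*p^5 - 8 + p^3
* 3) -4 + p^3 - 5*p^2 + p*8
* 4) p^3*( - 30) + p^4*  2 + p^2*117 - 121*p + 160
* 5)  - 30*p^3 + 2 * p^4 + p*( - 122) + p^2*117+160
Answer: 4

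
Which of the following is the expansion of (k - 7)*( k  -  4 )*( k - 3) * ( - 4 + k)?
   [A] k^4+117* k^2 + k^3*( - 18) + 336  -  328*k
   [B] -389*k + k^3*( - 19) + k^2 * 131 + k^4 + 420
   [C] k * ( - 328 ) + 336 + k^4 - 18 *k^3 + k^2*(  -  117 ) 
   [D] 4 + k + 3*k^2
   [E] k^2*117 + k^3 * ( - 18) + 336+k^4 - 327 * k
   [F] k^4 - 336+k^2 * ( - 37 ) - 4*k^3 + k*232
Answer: A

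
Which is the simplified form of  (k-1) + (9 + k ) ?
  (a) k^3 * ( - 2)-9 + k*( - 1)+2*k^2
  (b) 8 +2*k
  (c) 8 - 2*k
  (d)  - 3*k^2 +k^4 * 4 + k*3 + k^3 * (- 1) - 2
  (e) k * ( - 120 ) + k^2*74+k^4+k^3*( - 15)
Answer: b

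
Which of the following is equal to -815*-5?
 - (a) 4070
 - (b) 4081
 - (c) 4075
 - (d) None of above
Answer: c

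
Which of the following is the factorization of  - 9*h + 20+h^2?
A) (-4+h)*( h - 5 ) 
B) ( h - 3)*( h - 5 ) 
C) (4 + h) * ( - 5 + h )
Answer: A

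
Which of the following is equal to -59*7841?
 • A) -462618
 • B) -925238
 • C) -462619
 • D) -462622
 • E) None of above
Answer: C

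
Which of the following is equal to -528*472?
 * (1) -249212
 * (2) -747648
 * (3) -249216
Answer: 3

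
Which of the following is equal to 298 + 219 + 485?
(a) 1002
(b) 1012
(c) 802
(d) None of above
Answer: a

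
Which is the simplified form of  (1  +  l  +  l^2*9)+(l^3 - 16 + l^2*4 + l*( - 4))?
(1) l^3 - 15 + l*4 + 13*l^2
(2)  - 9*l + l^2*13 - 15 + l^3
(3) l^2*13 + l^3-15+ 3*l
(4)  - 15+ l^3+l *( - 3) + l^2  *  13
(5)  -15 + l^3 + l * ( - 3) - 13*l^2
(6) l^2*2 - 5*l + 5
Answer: 4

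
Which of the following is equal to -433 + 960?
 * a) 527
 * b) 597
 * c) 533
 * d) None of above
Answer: a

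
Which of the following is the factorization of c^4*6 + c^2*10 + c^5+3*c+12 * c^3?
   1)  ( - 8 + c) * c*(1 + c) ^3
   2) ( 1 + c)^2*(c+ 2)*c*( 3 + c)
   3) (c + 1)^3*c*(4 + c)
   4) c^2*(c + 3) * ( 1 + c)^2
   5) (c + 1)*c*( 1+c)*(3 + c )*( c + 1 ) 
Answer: 5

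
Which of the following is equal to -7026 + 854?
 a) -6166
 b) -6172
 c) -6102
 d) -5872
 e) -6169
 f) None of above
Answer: b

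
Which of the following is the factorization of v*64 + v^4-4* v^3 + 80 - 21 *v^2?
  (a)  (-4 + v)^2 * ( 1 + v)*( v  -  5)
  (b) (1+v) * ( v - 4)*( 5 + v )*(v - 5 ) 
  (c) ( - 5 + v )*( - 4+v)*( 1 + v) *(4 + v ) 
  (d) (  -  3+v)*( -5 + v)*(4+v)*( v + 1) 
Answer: c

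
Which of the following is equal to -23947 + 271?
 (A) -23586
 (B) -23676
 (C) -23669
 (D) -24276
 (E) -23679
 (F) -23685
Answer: B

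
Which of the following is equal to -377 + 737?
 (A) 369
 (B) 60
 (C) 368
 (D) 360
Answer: D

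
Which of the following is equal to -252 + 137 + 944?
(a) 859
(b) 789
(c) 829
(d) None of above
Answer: c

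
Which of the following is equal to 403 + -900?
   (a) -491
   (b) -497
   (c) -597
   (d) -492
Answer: b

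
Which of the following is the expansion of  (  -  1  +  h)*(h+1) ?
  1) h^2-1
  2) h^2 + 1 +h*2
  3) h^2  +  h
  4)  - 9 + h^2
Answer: 1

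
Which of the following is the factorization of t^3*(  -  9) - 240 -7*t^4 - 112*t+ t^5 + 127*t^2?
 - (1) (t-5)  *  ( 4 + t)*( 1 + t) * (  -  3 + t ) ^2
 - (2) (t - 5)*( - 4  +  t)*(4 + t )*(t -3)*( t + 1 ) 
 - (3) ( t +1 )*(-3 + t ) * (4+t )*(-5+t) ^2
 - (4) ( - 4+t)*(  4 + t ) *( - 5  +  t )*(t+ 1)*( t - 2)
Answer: 2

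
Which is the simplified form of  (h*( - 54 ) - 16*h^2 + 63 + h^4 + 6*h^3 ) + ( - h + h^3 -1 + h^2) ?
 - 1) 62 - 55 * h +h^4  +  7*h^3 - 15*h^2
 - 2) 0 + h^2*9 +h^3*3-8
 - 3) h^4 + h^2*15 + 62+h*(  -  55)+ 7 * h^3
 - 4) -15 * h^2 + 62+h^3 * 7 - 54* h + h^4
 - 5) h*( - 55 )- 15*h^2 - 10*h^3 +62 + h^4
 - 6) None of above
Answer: 1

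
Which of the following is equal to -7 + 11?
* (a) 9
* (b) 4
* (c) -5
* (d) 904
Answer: b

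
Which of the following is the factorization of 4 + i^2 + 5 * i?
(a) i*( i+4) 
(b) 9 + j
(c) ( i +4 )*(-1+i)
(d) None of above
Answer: d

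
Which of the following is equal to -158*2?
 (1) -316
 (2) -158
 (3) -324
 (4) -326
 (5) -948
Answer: 1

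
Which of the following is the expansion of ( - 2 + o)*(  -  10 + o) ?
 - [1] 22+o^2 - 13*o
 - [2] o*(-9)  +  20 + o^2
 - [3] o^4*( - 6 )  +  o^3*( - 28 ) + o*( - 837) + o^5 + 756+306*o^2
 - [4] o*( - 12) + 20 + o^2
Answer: 4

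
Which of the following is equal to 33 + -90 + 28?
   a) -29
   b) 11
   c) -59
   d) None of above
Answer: a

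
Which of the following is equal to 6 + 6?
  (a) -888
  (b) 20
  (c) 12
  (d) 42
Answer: c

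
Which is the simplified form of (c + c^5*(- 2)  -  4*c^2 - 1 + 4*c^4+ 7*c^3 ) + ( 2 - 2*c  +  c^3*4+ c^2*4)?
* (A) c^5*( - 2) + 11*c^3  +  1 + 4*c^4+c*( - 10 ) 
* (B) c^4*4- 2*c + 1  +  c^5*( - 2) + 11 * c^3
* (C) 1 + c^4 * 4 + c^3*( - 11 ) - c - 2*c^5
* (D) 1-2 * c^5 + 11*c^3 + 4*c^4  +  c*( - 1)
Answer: D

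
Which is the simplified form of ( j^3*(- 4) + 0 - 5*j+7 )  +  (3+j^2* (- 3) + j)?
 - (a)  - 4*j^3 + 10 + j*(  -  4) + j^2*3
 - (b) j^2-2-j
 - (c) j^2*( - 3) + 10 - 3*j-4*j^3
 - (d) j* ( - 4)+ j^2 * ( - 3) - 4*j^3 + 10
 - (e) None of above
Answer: d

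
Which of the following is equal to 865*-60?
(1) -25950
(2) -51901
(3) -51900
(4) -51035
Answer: 3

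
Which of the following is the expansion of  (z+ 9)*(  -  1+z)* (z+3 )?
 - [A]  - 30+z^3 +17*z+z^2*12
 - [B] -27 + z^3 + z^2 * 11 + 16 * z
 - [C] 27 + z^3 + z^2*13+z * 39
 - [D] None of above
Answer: D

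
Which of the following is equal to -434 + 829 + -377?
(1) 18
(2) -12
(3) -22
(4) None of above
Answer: 1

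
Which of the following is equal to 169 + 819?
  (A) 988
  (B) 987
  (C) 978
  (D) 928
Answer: A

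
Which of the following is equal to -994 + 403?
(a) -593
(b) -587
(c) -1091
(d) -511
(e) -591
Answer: e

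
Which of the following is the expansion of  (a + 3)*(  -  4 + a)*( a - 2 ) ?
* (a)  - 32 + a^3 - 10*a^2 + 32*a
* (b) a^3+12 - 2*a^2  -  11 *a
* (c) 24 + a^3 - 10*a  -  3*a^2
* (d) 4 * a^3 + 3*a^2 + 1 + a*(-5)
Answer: c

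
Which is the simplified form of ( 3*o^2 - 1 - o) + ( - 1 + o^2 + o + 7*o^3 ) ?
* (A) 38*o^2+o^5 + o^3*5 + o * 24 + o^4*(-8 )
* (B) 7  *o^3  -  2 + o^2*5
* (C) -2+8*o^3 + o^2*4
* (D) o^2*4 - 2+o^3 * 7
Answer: D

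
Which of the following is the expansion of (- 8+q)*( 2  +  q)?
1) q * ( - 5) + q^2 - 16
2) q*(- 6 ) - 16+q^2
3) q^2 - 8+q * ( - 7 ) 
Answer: 2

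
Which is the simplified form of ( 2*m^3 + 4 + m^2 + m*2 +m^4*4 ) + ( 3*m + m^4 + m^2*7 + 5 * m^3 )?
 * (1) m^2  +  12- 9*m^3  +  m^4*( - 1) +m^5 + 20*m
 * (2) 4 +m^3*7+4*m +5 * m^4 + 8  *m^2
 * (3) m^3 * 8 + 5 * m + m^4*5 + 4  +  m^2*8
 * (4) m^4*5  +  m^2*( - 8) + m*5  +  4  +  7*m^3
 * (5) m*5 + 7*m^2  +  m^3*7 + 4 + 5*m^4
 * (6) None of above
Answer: 6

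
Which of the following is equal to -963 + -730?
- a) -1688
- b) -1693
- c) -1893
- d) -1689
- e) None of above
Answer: b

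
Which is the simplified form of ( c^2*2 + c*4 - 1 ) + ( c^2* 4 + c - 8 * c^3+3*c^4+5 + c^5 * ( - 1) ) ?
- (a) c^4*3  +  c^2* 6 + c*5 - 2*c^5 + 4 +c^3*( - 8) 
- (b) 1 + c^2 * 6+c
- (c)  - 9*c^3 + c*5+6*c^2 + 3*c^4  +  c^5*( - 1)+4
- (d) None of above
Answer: d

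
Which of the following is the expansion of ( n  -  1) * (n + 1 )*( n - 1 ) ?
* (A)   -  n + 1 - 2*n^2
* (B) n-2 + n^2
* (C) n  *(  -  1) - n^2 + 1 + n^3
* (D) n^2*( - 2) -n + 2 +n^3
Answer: C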